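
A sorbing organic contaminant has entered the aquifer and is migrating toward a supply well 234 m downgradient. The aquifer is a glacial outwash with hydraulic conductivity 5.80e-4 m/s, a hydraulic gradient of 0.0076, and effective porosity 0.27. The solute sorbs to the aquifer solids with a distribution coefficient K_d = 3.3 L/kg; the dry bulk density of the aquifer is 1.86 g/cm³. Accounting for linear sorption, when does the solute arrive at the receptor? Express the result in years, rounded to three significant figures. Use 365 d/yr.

K = 5.80e-4 m/s × 86400 s/d = 50.11 m/d
q = Ki = 50.11 × 0.0076 = 0.3809 m/d
Seepage velocity v = q / n = 0.3809 / 0.27 = 1.411 m/d
Retardation R = 1 + ρ_b·K_d/n = 1 + 1.86×3.3/0.27 = 23.73
Contaminant velocity v_c = v/R = 1.411/23.73 = 0.05943 m/d
t = L/v_c = 234/0.05943 = 3937 d
   = 3937/365 = 10.8 yr

10.8 years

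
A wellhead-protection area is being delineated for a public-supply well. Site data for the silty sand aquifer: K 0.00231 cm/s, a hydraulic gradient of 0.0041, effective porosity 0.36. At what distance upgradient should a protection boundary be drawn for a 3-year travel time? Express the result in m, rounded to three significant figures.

K = 0.00231 cm/s × 864 = 1.996 m/d
Specific discharge q = 1.996 × 0.0041 = 0.008183 m/d
Seepage velocity v = q / n = 0.008183 / 0.36 = 0.02273 m/d
T = 3 yr × 365 = 1095 d
L = v × T = 0.02273 × 1095 = 24.89 m

24.9 m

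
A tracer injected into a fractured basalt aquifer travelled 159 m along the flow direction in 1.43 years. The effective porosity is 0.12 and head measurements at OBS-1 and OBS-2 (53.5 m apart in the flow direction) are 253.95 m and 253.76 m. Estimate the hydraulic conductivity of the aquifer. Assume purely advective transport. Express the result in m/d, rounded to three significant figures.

10.3 m/d

Hydraulic gradient i = (253.95 − 253.76) / 53.5 = 0.19 / 53.5 = 0.003551
t = 1.43 years = 521.9 d
v = L / t = 159 / 521.9 = 0.3046 m/d
K = v · n / i = 0.3046 × 0.12 / 0.003551 = 10.3 m/d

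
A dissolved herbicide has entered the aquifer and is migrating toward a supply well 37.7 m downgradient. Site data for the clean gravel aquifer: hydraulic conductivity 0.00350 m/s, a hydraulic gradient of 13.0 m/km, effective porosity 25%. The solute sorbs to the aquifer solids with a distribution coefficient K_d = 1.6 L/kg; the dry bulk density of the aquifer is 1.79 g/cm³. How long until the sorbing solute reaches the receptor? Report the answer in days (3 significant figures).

K = 0.00350 m/s × 86400 s/d = 302.4 m/d
Darcy flux q = K·i = 302.4 × 0.013 = 3.931 m/d
Average linear velocity = 3.931 / 0.25 = 15.72 m/d
Retardation R = 1 + ρ_b·K_d/n = 1 + 1.79×1.6/0.25 = 12.46
Contaminant velocity v_c = v/R = 15.72/12.46 = 1.262 m/d
t = L/v_c = 37.7/1.262 = 29.86 d

29.9 days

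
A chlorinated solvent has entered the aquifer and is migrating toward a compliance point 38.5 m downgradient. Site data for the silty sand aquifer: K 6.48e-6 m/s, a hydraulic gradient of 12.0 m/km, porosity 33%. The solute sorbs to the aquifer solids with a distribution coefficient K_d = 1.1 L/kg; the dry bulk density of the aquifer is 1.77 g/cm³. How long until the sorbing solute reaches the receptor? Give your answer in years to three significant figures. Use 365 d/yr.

35.7 years

K = 6.48e-6 m/s × 86400 s/d = 0.5599 m/d
Darcy flux q = K·i = 0.5599 × 0.012 = 0.006718 m/d
v_s = q/n_e = 0.006718/0.33 = 0.02036 m/d
Retardation R = 1 + ρ_b·K_d/n = 1 + 1.77×1.1/0.33 = 6.900
Contaminant velocity v_c = v/R = 0.02036/6.900 = 0.002951 m/d
t = L/v_c = 38.5/0.002951 = 13050 d
   = 13050/365 = 35.7 yr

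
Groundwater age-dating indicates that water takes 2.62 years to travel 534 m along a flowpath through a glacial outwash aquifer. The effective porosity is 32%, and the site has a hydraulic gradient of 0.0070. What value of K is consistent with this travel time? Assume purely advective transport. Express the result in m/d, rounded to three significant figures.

25.5 m/d

t = 2.62 years = 956.3 d
v = L / t = 534 / 956.3 = 0.5584 m/d
K = v · n / i = 0.5584 × 0.32 / 0.0070 = 25.5 m/d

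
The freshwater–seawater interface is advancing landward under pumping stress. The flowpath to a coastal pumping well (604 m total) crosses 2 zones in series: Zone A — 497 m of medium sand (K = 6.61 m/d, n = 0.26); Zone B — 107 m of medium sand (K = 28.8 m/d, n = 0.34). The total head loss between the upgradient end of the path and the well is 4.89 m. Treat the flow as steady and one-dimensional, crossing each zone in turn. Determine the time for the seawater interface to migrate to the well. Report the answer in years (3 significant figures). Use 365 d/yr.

Steady 1-D flow in series ⇒ the Darcy flux q is identical in every zone and the zone head losses add (resistances L/K in series).
Σ(L/K) = 497/6.61 + 107/28.8 = 75.19 + 3.715 = 78.90 d
q = ΔH / Σ(L/K) = 4.89 / 78.90 = 0.06197 m/d (same in every zone)
Zone A: v = q/n = 0.06197/0.26 = 0.2384 m/d → t_A = 497/0.2384 = 2085 d
Zone B: v = q/n = 0.06197/0.34 = 0.1823 m/d → t_B = 107/0.1823 = 587.0 d
Total t = 2085 + 587.0 = 2672 d
   = 2672 / 365 = 7.32 yr

7.32 years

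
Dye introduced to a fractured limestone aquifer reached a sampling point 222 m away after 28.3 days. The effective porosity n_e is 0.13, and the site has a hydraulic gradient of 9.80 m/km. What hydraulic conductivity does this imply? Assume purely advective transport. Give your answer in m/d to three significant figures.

v = L / t = 222 / 28.3 = 7.845 m/d
K = v · n / i = 7.845 × 0.13 / 0.0098 = 104 m/d

104 m/d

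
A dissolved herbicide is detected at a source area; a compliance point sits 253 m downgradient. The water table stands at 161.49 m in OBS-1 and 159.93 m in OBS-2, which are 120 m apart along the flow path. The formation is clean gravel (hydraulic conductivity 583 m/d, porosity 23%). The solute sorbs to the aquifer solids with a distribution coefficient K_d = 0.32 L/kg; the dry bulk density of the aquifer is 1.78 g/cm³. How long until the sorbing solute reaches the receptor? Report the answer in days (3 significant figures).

26.7 days

Hydraulic gradient i = (161.49 − 159.93) / 120 = 1.56 / 120 = 0.01300
Darcy flux q = K·i = 583 × 0.01300 = 7.579 m/d
v_s = q/n_e = 7.579/0.23 = 32.95 m/d
Retardation R = 1 + ρ_b·K_d/n = 1 + 1.78×0.32/0.23 = 3.477
Contaminant velocity v_c = v/R = 32.95/3.477 = 9.478 m/d
t = L/v_c = 253/9.478 = 26.69 d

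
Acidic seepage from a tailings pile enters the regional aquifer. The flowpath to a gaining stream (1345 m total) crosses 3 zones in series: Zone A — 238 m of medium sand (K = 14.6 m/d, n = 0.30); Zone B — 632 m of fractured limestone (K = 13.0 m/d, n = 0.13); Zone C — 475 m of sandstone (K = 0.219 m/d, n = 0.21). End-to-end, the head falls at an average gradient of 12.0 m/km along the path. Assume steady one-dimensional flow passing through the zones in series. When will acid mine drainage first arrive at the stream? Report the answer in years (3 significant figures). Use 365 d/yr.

96.1 years

Continuity: the same q passes through each zone, so ΔH = q·Σ(L_j/K_j) — the zones act as resistances in series.
Σ(L/K) = 238/14.6 + 632/13.0 + 475/0.219 = 16.30 + 48.62 + 2169 = 2234 d
K_eq = L_total / Σ(L/K) = 1345 / 2234 = 0.6021 m/d
q = K_eq · i = 0.6021 × 0.012 = 0.007225 m/d (same in every zone)
Zone A: v = q/n = 0.007225/0.30 = 0.02408 m/d → t_A = 238/0.02408 = 9882 d
Zone B: v = q/n = 0.007225/0.13 = 0.05558 m/d → t_B = 632/0.05558 = 11370 d
Zone C: v = q/n = 0.007225/0.21 = 0.03441 m/d → t_C = 475/0.03441 = 13810 d
Total t = 9882 + 11370 + 13810 = 35060 d
   = 35060 / 365 = 96.1 yr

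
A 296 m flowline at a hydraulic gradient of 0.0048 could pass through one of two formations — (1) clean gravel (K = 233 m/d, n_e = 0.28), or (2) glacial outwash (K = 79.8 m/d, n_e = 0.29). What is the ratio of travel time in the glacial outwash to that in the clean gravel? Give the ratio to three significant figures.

Unit 1 (clean gravel): v = 233×0.0048/0.28 = 3.994 m/d, t = 296/3.994 = 74.11 d
Unit 2 (glacial outwash): v = 79.8×0.0048/0.29 = 1.321 m/d, t = 296/1.321 = 224.1 d
t(glacial outwash) / t(clean gravel) = 224.1/74.11 = 3.02

3.02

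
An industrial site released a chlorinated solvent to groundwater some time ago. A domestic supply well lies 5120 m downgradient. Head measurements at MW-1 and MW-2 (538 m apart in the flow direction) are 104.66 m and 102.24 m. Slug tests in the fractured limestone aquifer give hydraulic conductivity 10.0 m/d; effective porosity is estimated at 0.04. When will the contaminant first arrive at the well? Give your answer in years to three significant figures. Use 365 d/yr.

12.5 years

Hydraulic gradient i = (104.66 − 102.24) / 538 = 2.42 / 538 = 0.004498
Darcy flux q = K·i = 10.0 × 0.004498 = 0.04498 m/d
v_s = q/n_e = 0.04498/0.04 = 1.125 m/d
t = L / v = 5120 / 1.125 = 4553 d
   = 4553 / 365 = 12.5 yr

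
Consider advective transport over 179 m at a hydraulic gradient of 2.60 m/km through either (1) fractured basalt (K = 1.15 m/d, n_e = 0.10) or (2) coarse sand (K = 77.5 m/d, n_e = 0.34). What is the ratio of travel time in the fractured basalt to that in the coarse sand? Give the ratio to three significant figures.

19.8

Unit 1 (fractured basalt): v = 1.15×0.0026/0.10 = 0.02990 m/d, t = 179/0.02990 = 5987 d
Unit 2 (coarse sand): v = 77.5×0.0026/0.34 = 0.5926 m/d, t = 179/0.5926 = 302.0 d
t(fractured basalt) / t(coarse sand) = 5987/302.0 = 19.8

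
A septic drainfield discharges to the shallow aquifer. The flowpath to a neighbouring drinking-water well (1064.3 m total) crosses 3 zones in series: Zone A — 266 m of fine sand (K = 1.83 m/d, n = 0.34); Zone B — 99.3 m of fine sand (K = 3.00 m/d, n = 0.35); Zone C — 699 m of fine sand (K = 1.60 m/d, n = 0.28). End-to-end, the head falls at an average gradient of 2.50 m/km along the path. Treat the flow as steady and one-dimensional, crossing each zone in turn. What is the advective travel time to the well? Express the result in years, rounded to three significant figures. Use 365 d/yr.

203 years

Steady 1-D flow in series ⇒ the Darcy flux q is identical in every zone and the zone head losses add (resistances L/K in series).
Σ(L/K) = 266/1.83 + 99.3/3.00 + 699/1.60 = 145.4 + 33.10 + 436.9 = 615.3 d
K_eq = L_total / Σ(L/K) = 1064.3 / 615.3 = 1.730 m/d
q = K_eq · i = 1.730 × 0.0025 = 0.004324 m/d (same in every zone)
Zone A: v = q/n = 0.004324/0.34 = 0.01272 m/d → t_A = 266/0.01272 = 20920 d
Zone B: v = q/n = 0.004324/0.35 = 0.01235 m/d → t_B = 99.3/0.01235 = 8038 d
Zone C: v = q/n = 0.004324/0.28 = 0.01544 m/d → t_C = 699/0.01544 = 45260 d
Total t = 20920 + 8038 + 45260 = 74220 d
   = 74220 / 365 = 203 yr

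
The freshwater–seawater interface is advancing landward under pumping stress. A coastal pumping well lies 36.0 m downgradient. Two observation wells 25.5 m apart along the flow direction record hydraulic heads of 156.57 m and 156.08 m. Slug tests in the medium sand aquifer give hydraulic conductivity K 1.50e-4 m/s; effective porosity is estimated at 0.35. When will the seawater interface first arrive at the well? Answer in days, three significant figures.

50.6 days

Hydraulic gradient i = (156.57 − 156.08) / 25.5 = 0.49 / 25.5 = 0.01922
K = 1.50e-4 m/s × 86400 s/d = 12.96 m/d
Darcy flux q = K·i = 12.96 × 0.01922 = 0.2490 m/d
Seepage velocity v = q / n = 0.2490 / 0.35 = 0.7115 m/d
t = L / v = 36.0 / 0.7115 = 50.60 d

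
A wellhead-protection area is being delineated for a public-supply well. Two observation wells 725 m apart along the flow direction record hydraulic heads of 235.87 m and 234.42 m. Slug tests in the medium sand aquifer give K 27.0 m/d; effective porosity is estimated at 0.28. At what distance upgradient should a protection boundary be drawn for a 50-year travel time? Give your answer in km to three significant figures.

3.52 km

Hydraulic gradient i = (235.87 − 234.42) / 725 = 1.45 / 725 = 0.002000
Darcy flux q = K·i = 27.0 × 0.002000 = 0.05400 m/d
v = Ki/n = 27.0·0.002000/0.28 = 0.1929 m/d
T = 50 yr × 365 = 18250 d
L = v × T = 0.1929 × 18250 = 3520 m
   = 3.52 km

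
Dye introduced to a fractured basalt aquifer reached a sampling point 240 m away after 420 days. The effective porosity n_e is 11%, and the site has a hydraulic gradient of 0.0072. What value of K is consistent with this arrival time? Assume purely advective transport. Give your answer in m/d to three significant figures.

v = L / t = 240 / 420 = 0.5714 m/d
K = v · n / i = 0.5714 × 0.11 / 0.0072 = 8.73 m/d

8.73 m/d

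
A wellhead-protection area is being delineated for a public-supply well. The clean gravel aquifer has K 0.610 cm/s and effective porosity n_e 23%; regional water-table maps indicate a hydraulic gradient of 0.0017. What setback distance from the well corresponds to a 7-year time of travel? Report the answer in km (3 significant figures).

9.95 km

K = 0.610 cm/s × 864 = 527.0 m/d
Darcy flux q = K·i = 527.0 × 0.0017 = 0.8960 m/d
Seepage velocity v = q / n = 0.8960 / 0.23 = 3.896 m/d
T = 7 yr × 365 = 2555 d
L = v × T = 3.896 × 2555 = 9953 m
   = 9.95 km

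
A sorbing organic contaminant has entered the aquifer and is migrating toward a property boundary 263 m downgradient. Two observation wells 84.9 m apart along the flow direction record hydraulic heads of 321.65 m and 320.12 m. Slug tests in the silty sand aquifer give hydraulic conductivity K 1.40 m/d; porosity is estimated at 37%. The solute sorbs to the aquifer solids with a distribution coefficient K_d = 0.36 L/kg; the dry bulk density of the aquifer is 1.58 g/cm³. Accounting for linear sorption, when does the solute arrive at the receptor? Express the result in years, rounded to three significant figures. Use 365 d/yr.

26.8 years

Hydraulic gradient i = (321.65 − 320.12) / 84.9 = 1.53 / 84.9 = 0.01802
Specific discharge q = 1.40 × 0.01802 = 0.02523 m/d
Seepage velocity v = q / n = 0.02523 / 0.37 = 0.06819 m/d
Retardation R = 1 + ρ_b·K_d/n = 1 + 1.58×0.36/0.37 = 2.537
Contaminant velocity v_c = v/R = 0.06819/2.537 = 0.02687 m/d
t = L/v_c = 263/0.02687 = 9786 d
   = 9786/365 = 26.8 yr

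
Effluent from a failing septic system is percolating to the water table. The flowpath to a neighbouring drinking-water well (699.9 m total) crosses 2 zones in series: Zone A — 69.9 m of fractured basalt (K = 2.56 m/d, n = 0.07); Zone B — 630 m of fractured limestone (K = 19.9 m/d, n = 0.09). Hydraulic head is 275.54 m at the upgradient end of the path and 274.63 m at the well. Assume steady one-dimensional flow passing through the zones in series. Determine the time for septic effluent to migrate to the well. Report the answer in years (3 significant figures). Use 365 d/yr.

Total head drop ΔH = 275.54 − 274.63 = 0.91 m
Continuity: the same q passes through each zone, so ΔH = q·Σ(L_j/K_j) — the zones act as resistances in series.
Σ(L/K) = 69.9/2.56 + 630/19.9 = 27.30 + 31.66 = 58.96 d
q = ΔH / Σ(L/K) = 0.91 / 58.96 = 0.01543 m/d (same in every zone)
Zone A: v = q/n = 0.01543/0.07 = 0.2205 m/d → t_A = 69.9/0.2205 = 317.0 d
Zone B: v = q/n = 0.01543/0.09 = 0.1715 m/d → t_B = 630/0.1715 = 3674 d
Total t = 317.0 + 3674 = 3991 d
   = 3991 / 365 = 10.9 yr

10.9 years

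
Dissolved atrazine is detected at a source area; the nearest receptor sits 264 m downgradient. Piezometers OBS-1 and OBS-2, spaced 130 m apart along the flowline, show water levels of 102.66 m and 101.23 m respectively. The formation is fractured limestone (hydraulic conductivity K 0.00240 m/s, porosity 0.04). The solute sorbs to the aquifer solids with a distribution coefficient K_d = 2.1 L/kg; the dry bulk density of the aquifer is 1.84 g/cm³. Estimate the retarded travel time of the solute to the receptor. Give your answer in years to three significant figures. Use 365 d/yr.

Hydraulic gradient i = (102.66 − 101.23) / 130 = 1.43 / 130 = 0.01100
K = 0.00240 m/s × 86400 s/d = 207.4 m/d
q = Ki = 207.4 × 0.01100 = 2.281 m/d
Seepage velocity v = q / n = 2.281 / 0.04 = 57.02 m/d
Retardation R = 1 + ρ_b·K_d/n = 1 + 1.84×2.1/0.04 = 97.60
Contaminant velocity v_c = v/R = 57.02/97.60 = 0.5843 m/d
t = L/v_c = 264/0.5843 = 451.9 d
   = 451.9/365 = 1.24 yr

1.24 years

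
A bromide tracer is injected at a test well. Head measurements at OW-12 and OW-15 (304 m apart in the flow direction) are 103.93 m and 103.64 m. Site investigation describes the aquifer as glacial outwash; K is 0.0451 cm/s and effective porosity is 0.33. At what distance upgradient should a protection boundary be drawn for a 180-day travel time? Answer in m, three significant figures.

Hydraulic gradient i = (103.93 − 103.64) / 304 = 0.29 / 304 = 9.539e-4
K = 0.0451 cm/s × 864 = 38.97 m/d
Specific discharge q = 38.97 × 9.539e-4 = 0.03717 m/d
v_s = q/n_e = 0.03717/0.33 = 0.1126 m/d
L = v × T = 0.1126 × 180 = 20.28 m

20.3 m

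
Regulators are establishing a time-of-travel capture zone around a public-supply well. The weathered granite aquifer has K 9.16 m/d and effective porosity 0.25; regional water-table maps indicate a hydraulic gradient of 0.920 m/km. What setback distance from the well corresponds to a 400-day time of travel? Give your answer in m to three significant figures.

Darcy flux q = K·i = 9.16 × 9.2e-4 = 0.008427 m/d
Average linear velocity = 0.008427 / 0.25 = 0.03371 m/d
L = v × T = 0.03371 × 400 = 13.48 m

13.5 m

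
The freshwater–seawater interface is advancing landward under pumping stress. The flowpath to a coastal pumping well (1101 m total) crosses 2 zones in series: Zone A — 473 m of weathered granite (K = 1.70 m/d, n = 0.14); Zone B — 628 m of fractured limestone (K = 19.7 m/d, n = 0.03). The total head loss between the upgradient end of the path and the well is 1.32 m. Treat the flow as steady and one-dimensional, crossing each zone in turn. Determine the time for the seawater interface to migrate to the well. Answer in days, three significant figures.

20000 days

Continuity: the same q passes through each zone, so ΔH = q·Σ(L_j/K_j) — the zones act as resistances in series.
Σ(L/K) = 473/1.70 + 628/19.7 = 278.2 + 31.88 = 310.1 d
q = ΔH / Σ(L/K) = 1.32 / 310.1 = 0.004257 m/d (same in every zone)
Zone A: v = q/n = 0.004257/0.14 = 0.03040 m/d → t_A = 473/0.03040 = 15560 d
Zone B: v = q/n = 0.004257/0.03 = 0.1419 m/d → t_B = 628/0.1419 = 4426 d
Total t = 15560 + 4426 = 19980 d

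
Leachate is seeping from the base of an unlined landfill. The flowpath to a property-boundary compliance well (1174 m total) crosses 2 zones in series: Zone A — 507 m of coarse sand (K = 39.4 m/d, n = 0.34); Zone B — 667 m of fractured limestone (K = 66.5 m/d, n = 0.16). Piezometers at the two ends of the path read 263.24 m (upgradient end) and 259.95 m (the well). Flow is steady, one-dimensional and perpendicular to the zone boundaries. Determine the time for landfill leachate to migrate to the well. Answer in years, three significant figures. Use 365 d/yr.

Total head drop ΔH = 263.24 − 259.95 = 3.29 m
Continuity: the same q passes through each zone, so ΔH = q·Σ(L_j/K_j) — the zones act as resistances in series.
Σ(L/K) = 507/39.4 + 667/66.5 = 12.87 + 10.03 = 22.90 d
q = ΔH / Σ(L/K) = 3.29 / 22.90 = 0.1437 m/d (same in every zone)
Zone A: v = q/n = 0.1437/0.34 = 0.4226 m/d → t_A = 507/0.4226 = 1200 d
Zone B: v = q/n = 0.1437/0.16 = 0.8980 m/d → t_B = 667/0.8980 = 742.8 d
Total t = 1200 + 742.8 = 1943 d
   = 1943 / 365 = 5.32 yr

5.32 years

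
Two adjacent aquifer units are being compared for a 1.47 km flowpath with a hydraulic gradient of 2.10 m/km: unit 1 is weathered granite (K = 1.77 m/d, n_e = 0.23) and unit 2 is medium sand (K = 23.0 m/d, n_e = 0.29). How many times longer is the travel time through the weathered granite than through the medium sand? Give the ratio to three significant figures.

Unit 1 (weathered granite): v = 1.77×0.0021/0.23 = 0.01616 m/d, t = 1470/0.01616 = 90960 d
Unit 2 (medium sand): v = 23.0×0.0021/0.29 = 0.1666 m/d, t = 1470/0.1666 = 8826 d
t(weathered granite) / t(medium sand) = 90960/8826 = 10.3

10.3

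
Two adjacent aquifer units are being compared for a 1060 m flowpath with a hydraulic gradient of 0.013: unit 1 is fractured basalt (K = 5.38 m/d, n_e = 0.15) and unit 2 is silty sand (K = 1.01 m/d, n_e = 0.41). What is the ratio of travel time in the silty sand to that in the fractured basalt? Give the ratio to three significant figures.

Unit 1 (fractured basalt): v = 5.38×0.013/0.15 = 0.4663 m/d, t = 1060/0.4663 = 2273 d
Unit 2 (silty sand): v = 1.01×0.013/0.41 = 0.03202 m/d, t = 1060/0.03202 = 33100 d
t(silty sand) / t(fractured basalt) = 33100/2273 = 14.6

14.6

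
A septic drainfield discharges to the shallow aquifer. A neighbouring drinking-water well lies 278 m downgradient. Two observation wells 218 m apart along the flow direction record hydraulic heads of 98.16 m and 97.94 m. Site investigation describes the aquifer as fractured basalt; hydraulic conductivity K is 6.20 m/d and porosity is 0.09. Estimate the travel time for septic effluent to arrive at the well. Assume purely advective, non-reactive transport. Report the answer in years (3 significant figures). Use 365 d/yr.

11.0 years

Hydraulic gradient i = (98.16 − 97.94) / 218 = 0.22 / 218 = 0.001009
q = Ki = 6.20 × 0.001009 = 0.006257 m/d
v = Ki/n = 6.20·0.001009/0.09 = 0.06952 m/d
t = L / v = 278 / 0.06952 = 3999 d
   = 3999 / 365 = 11.0 yr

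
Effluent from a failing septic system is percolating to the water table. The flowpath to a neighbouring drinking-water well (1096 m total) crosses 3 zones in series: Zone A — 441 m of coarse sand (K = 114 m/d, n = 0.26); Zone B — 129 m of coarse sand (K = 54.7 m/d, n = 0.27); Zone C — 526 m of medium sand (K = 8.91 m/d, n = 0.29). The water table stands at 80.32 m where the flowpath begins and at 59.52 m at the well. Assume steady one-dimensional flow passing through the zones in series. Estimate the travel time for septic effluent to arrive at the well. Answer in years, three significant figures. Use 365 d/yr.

Total head drop ΔH = 80.32 − 59.52 = 20.80 m
Continuity: the same q passes through each zone, so ΔH = q·Σ(L_j/K_j) — the zones act as resistances in series.
Σ(L/K) = 441/114 + 129/54.7 + 526/8.91 = 3.868 + 2.358 + 59.03 = 65.26 d
q = ΔH / Σ(L/K) = 20.80 / 65.26 = 0.3187 m/d (same in every zone)
Zone A: v = q/n = 0.3187/0.26 = 1.226 m/d → t_A = 441/1.226 = 359.8 d
Zone B: v = q/n = 0.3187/0.27 = 1.180 m/d → t_B = 129/1.180 = 109.3 d
Zone C: v = q/n = 0.3187/0.29 = 1.099 m/d → t_C = 526/1.099 = 478.6 d
Total t = 359.8 + 109.3 + 478.6 = 947.6 d
   = 947.6 / 365 = 2.60 yr

2.60 years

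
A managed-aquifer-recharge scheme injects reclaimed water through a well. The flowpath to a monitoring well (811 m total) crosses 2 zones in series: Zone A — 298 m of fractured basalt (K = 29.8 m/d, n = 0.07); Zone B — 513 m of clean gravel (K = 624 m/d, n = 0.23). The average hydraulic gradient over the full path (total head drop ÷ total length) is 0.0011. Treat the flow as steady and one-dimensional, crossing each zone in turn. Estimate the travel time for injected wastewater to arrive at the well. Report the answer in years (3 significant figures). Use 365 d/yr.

Steady 1-D flow in series ⇒ the Darcy flux q is identical in every zone and the zone head losses add (resistances L/K in series).
Σ(L/K) = 298/29.8 + 513/624 = 10.00 + 0.8221 = 10.82 d
K_eq = L_total / Σ(L/K) = 811 / 10.82 = 74.94 m/d
q = K_eq · i = 74.94 × 0.0011 = 0.08243 m/d (same in every zone)
Zone A: v = q/n = 0.08243/0.07 = 1.178 m/d → t_A = 298/1.178 = 253.1 d
Zone B: v = q/n = 0.08243/0.23 = 0.3584 m/d → t_B = 513/0.3584 = 1431 d
Total t = 253.1 + 1431 = 1684 d
   = 1684 / 365 = 4.61 yr

4.61 years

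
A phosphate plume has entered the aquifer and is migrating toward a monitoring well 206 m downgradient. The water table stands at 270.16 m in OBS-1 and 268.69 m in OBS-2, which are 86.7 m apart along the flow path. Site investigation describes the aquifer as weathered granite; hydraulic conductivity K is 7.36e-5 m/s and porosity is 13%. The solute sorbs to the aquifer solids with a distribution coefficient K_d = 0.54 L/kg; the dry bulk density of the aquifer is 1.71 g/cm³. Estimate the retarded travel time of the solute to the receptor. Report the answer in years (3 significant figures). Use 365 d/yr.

5.51 years

Hydraulic gradient i = (270.16 − 268.69) / 86.7 = 1.47 / 86.7 = 0.01696
K = 7.36e-5 m/s × 86400 s/d = 6.359 m/d
Darcy flux q = K·i = 6.359 × 0.01696 = 0.1078 m/d
v_s = q/n_e = 0.1078/0.13 = 0.8294 m/d
Retardation R = 1 + ρ_b·K_d/n = 1 + 1.71×0.54/0.13 = 8.103
Contaminant velocity v_c = v/R = 0.8294/8.103 = 0.1024 m/d
t = L/v_c = 206/0.1024 = 2013 d
   = 2013/365 = 5.51 yr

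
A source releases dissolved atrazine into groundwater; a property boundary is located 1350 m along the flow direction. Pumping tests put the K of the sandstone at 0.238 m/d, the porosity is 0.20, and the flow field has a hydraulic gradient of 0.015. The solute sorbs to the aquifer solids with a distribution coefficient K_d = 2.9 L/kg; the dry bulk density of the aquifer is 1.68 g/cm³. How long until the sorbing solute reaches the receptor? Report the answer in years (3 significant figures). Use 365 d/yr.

5250 years

q = Ki = 0.238 × 0.015 = 0.003570 m/d
Seepage velocity v = q / n = 0.003570 / 0.20 = 0.01785 m/d
Retardation R = 1 + ρ_b·K_d/n = 1 + 1.68×2.9/0.20 = 25.36
Contaminant velocity v_c = v/R = 0.01785/25.36 = 7.039e-4 m/d
t = L/v_c = 1350/7.039e-4 = 1.918e6 d
   = 1.918e6/365 = 5250 yr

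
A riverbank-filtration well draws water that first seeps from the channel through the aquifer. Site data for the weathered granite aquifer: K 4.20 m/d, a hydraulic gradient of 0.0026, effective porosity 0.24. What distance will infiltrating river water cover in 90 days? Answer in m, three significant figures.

4.10 m

Darcy flux q = K·i = 4.20 × 0.0026 = 0.01092 m/d
Average linear velocity = 0.01092 / 0.24 = 0.04550 m/d
L = v × T = 0.04550 × 90 = 4.095 m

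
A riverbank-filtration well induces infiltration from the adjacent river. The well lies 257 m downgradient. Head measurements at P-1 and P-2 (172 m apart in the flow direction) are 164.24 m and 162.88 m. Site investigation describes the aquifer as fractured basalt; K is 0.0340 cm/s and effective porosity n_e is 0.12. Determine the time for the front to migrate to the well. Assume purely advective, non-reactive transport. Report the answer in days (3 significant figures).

Hydraulic gradient i = (164.24 − 162.88) / 172 = 1.36 / 172 = 0.007907
K = 0.0340 cm/s × 864 = 29.38 m/d
q = Ki = 29.38 × 0.007907 = 0.2323 m/d
Seepage velocity v = q / n = 0.2323 / 0.12 = 1.936 m/d
t = L / v = 257 / 1.936 = 132.8 d

133 days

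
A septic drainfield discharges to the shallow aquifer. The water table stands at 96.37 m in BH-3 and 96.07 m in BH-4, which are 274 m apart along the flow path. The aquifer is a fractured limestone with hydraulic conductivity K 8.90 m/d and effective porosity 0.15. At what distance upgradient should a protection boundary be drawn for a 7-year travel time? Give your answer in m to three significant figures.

166 m

Hydraulic gradient i = (96.37 − 96.07) / 274 = 0.30 / 274 = 0.001095
q = Ki = 8.90 × 0.001095 = 0.009745 m/d
v_s = q/n_e = 0.009745/0.15 = 0.06496 m/d
T = 7 yr × 365 = 2555 d
L = v × T = 0.06496 × 2555 = 166.0 m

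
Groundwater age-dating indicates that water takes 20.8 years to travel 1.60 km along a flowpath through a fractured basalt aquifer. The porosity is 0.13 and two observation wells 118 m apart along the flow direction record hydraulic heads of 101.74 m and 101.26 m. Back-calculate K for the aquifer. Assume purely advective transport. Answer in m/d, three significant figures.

Hydraulic gradient i = (101.74 − 101.26) / 118 = 0.48 / 118 = 0.004068
t = 20.8 years = 7592 d
L = 1.60 km = 1600 m
v = L / t = 1600 / 7592 = 0.2107 m/d
K = v · n / i = 0.2107 × 0.13 / 0.004068 = 6.74 m/d

6.74 m/d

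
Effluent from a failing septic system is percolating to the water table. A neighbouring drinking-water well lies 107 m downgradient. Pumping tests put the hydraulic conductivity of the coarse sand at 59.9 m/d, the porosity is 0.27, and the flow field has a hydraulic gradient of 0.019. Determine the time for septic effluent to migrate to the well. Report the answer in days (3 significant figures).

25.4 days

q = Ki = 59.9 × 0.019 = 1.138 m/d
Seepage velocity v = q / n = 1.138 / 0.27 = 4.215 m/d
t = L / v = 107 / 4.215 = 25.38 d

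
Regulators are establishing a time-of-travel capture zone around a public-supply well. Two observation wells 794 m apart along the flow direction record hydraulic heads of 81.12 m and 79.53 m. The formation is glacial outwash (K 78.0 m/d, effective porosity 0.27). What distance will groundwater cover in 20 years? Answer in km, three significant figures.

Hydraulic gradient i = (81.12 − 79.53) / 794 = 1.59 / 794 = 0.002003
Specific discharge q = 78.0 × 0.002003 = 0.1562 m/d
v = Ki/n = 78.0·0.002003/0.27 = 0.5785 m/d
T = 20 yr × 365 = 7300 d
L = v × T = 0.5785 × 7300 = 4223 m
   = 4.22 km

4.22 km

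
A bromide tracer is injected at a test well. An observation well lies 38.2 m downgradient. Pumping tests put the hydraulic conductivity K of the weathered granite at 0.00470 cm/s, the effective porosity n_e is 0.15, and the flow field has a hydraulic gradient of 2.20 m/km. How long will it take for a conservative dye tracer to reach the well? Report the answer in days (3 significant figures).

641 days

K = 0.00470 cm/s × 864 = 4.061 m/d
Darcy flux q = K·i = 4.061 × 0.0022 = 0.008934 m/d
v_s = q/n_e = 0.008934/0.15 = 0.05956 m/d
t = L / v = 38.2 / 0.05956 = 641.4 d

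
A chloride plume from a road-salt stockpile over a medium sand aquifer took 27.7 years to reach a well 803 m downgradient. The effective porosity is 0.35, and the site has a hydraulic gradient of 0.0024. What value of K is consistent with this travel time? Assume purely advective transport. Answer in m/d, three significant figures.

t = 27.7 years = 10110 d
v = L / t = 803 / 10110 = 0.07942 m/d
K = v · n / i = 0.07942 × 0.35 / 0.0024 = 11.6 m/d

11.6 m/d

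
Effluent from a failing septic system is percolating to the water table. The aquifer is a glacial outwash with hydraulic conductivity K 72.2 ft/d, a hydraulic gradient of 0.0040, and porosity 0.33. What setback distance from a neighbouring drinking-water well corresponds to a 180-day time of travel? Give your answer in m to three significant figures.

K = 72.2 ft/d × 0.3048 = 22.01 m/d
Specific discharge q = 22.01 × 0.0040 = 0.08803 m/d
Seepage velocity v = q / n = 0.08803 / 0.33 = 0.2667 m/d
L = v × T = 0.2667 × 180 = 48.01 m

48.0 m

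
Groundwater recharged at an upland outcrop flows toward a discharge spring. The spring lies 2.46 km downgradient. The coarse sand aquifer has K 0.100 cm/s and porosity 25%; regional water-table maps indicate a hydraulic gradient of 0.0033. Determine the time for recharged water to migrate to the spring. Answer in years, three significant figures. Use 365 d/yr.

5.91 years

K = 0.100 cm/s × 864 = 86.40 m/d
Specific discharge q = 86.40 × 0.0033 = 0.2851 m/d
v_s = q/n_e = 0.2851/0.25 = 1.140 m/d
L = 2.46 km = 2460 m
t = L / v = 2460 / 1.140 = 2157 d
   = 2157 / 365 = 5.91 yr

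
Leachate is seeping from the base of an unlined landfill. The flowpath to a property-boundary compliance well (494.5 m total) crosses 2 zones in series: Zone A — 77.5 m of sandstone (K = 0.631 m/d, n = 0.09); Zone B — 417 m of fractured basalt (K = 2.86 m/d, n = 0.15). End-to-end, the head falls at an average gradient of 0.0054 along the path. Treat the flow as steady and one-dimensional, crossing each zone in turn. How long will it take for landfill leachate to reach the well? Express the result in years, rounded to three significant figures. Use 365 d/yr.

19.2 years

Continuity: the same q passes through each zone, so ΔH = q·Σ(L_j/K_j) — the zones act as resistances in series.
Σ(L/K) = 77.5/0.631 + 417/2.86 = 122.8 + 145.8 = 268.6 d
K_eq = L_total / Σ(L/K) = 494.5 / 268.6 = 1.841 m/d
q = K_eq · i = 1.841 × 0.0054 = 0.009941 m/d (same in every zone)
Zone A: v = q/n = 0.009941/0.09 = 0.1105 m/d → t_A = 77.5/0.1105 = 701.7 d
Zone B: v = q/n = 0.009941/0.15 = 0.06627 m/d → t_B = 417/0.06627 = 6292 d
Total t = 701.7 + 6292 = 6994 d
   = 6994 / 365 = 19.2 yr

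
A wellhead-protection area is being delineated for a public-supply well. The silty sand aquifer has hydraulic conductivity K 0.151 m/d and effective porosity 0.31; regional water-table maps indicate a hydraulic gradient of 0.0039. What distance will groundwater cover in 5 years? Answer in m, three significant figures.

3.47 m

Darcy flux q = K·i = 0.151 × 0.0039 = 5.889e-4 m/d
v = Ki/n = 0.151·0.0039/0.31 = 0.001900 m/d
T = 5 yr × 365 = 1825 d
L = v × T = 0.001900 × 1825 = 3.467 m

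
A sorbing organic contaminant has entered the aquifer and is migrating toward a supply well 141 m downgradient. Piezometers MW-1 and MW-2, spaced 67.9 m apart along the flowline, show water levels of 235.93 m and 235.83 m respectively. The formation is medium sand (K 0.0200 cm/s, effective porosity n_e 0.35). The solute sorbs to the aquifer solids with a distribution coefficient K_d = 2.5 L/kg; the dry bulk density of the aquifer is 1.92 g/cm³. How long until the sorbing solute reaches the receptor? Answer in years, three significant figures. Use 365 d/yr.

78.2 years

Hydraulic gradient i = (235.93 − 235.83) / 67.9 = 0.10 / 67.9 = 0.001473
K = 0.0200 cm/s × 864 = 17.28 m/d
q = Ki = 17.28 × 0.001473 = 0.02545 m/d
Seepage velocity v = q / n = 0.02545 / 0.35 = 0.07271 m/d
Retardation R = 1 + ρ_b·K_d/n = 1 + 1.92×2.5/0.35 = 14.71
Contaminant velocity v_c = v/R = 0.07271/14.71 = 0.004942 m/d
t = L/v_c = 141/0.004942 = 28530 d
   = 28530/365 = 78.2 yr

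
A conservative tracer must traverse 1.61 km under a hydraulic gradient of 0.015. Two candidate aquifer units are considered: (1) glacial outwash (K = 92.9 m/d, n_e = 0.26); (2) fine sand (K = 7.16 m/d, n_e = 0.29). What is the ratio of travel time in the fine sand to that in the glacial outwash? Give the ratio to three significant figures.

Unit 1 (glacial outwash): v = 92.9×0.015/0.26 = 5.360 m/d, t = 1610/5.360 = 300.4 d
Unit 2 (fine sand): v = 7.16×0.015/0.29 = 0.3703 m/d, t = 1610/0.3703 = 4347 d
t(fine sand) / t(glacial outwash) = 4347/300.4 = 14.5

14.5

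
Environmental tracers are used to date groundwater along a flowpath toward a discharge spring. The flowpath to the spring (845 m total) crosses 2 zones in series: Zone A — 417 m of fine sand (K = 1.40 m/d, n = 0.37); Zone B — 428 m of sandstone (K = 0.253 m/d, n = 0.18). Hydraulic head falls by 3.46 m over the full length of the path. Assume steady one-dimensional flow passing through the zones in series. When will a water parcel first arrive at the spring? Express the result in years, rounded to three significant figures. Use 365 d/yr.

Continuity: the same q passes through each zone, so ΔH = q·Σ(L_j/K_j) — the zones act as resistances in series.
Σ(L/K) = 417/1.40 + 428/0.253 = 297.9 + 1692 = 1990 d
q = ΔH / Σ(L/K) = 3.46 / 1990 = 0.001739 m/d (same in every zone)
Zone A: v = q/n = 0.001739/0.37 = 0.004700 m/d → t_A = 417/0.004700 = 88720 d
Zone B: v = q/n = 0.001739/0.18 = 0.009662 m/d → t_B = 428/0.009662 = 44300 d
Total t = 88720 + 44300 = 133000 d
   = 133000 / 365 = 364 yr

364 years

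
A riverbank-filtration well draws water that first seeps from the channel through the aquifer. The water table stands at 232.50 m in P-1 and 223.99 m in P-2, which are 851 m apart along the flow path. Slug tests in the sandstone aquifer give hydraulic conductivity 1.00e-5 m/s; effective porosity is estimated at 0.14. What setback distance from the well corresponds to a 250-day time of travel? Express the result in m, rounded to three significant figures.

15.4 m

Hydraulic gradient i = (232.50 − 223.99) / 851 = 8.51 / 851 = 0.01000
K = 1.00e-5 m/s × 86400 s/d = 0.8640 m/d
Darcy flux q = K·i = 0.8640 × 0.01000 = 0.008640 m/d
v = Ki/n = 0.8640·0.01000/0.14 = 0.06171 m/d
L = v × T = 0.06171 × 250 = 15.43 m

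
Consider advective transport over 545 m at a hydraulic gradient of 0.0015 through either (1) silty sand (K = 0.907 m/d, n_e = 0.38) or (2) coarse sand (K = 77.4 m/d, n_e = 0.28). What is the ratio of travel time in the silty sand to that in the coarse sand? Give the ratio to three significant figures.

116

Unit 1 (silty sand): v = 0.907×0.0015/0.38 = 0.003580 m/d, t = 545/0.003580 = 152200 d
Unit 2 (coarse sand): v = 77.4×0.0015/0.28 = 0.4146 m/d, t = 545/0.4146 = 1314 d
t(silty sand) / t(coarse sand) = 152200/1314 = 116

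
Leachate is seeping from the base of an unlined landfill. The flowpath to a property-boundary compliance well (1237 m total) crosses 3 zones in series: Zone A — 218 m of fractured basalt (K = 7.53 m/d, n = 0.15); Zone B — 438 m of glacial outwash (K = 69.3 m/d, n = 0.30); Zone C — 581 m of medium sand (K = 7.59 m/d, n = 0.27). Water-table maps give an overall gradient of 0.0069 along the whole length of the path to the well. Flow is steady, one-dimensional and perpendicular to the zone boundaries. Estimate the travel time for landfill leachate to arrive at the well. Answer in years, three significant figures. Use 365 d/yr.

11.5 years

Continuity: the same q passes through each zone, so ΔH = q·Σ(L_j/K_j) — the zones act as resistances in series.
Σ(L/K) = 218/7.53 + 438/69.3 + 581/7.59 = 28.95 + 6.320 + 76.55 = 111.8 d
K_eq = L_total / Σ(L/K) = 1237 / 111.8 = 11.06 m/d
q = K_eq · i = 11.06 × 0.0069 = 0.07633 m/d (same in every zone)
Zone A: v = q/n = 0.07633/0.15 = 0.5089 m/d → t_A = 218/0.5089 = 428.4 d
Zone B: v = q/n = 0.07633/0.30 = 0.2544 m/d → t_B = 438/0.2544 = 1721 d
Zone C: v = q/n = 0.07633/0.27 = 0.2827 m/d → t_C = 581/0.2827 = 2055 d
Total t = 428.4 + 1721 + 2055 = 4205 d
   = 4205 / 365 = 11.5 yr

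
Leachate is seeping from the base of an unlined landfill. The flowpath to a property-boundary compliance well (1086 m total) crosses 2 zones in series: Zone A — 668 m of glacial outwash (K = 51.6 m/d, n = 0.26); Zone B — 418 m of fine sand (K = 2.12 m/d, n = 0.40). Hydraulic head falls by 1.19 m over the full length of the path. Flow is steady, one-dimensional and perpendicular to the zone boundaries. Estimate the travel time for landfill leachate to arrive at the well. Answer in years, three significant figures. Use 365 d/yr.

165 years

Steady 1-D flow in series ⇒ the Darcy flux q is identical in every zone and the zone head losses add (resistances L/K in series).
Σ(L/K) = 668/51.6 + 418/2.12 = 12.95 + 197.2 = 210.1 d
q = ΔH / Σ(L/K) = 1.19 / 210.1 = 0.005664 m/d (same in every zone)
Zone A: v = q/n = 0.005664/0.26 = 0.02178 m/d → t_A = 668/0.02178 = 30670 d
Zone B: v = q/n = 0.005664/0.40 = 0.01416 m/d → t_B = 418/0.01416 = 29520 d
Total t = 30670 + 29520 = 60190 d
   = 60190 / 365 = 165 yr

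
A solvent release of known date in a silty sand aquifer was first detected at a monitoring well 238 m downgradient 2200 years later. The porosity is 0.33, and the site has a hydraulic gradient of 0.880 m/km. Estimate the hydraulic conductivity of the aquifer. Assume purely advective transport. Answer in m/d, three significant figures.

t = 2200 years = 803000 d
v = L / t = 238 / 803000 = 2.964e-4 m/d
K = v · n / i = 2.964e-4 × 0.33 / 8.8e-4 = 0.111 m/d

0.111 m/d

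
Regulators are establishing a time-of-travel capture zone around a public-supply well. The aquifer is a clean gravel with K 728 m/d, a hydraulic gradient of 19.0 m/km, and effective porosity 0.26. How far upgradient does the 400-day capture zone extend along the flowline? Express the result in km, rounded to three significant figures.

21.3 km

Specific discharge q = 728 × 0.019 = 13.83 m/d
v = Ki/n = 728·0.019/0.26 = 53.20 m/d
L = v × T = 53.20 × 400 = 21280 m
   = 21.3 km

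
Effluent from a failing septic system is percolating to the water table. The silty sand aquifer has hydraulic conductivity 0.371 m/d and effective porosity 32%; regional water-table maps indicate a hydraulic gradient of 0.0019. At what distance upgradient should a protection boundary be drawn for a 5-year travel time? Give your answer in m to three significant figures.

4.02 m

q = Ki = 0.371 × 0.0019 = 7.049e-4 m/d
v = Ki/n = 0.371·0.0019/0.32 = 0.002203 m/d
T = 5 yr × 365 = 1825 d
L = v × T = 0.002203 × 1825 = 4.020 m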